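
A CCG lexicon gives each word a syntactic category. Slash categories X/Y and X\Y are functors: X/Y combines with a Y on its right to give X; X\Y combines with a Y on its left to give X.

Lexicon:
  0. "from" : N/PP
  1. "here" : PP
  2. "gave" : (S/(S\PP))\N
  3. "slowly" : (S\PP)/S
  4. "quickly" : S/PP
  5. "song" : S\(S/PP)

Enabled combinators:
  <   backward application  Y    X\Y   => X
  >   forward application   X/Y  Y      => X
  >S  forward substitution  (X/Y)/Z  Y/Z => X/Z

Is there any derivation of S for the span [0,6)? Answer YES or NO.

YES

[0,6] S   >
  [0,3] S/(S\PP)   <
    [0,2] N   >
      [0,1] "from" : N/PP
      [1,2] "here" : PP
    [2,3] "gave" : (S/(S\PP))\N
  [3,6] S\PP   >
    [3,4] "slowly" : (S\PP)/S
    [4,6] S   <
      [4,5] "quickly" : S/PP
      [5,6] "song" : S\(S/PP)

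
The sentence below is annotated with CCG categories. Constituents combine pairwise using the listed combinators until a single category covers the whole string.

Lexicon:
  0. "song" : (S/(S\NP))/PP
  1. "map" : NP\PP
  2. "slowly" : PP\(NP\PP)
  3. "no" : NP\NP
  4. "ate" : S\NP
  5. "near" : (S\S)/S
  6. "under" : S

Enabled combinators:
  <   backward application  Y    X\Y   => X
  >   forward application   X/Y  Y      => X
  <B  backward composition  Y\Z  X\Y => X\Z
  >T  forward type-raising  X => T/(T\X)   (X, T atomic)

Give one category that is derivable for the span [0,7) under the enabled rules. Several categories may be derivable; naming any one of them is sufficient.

S

[0,7] S   >
  [0,3] S/(S\NP)   >
    [0,1] "song" : (S/(S\NP))/PP
    [1,3] PP   <
      [1,2] "map" : NP\PP
      [2,3] "slowly" : PP\(NP\PP)
  [3,7] S\NP   <B
    [3,5] S\NP   <B
      [3,4] "no" : NP\NP
      [4,5] "ate" : S\NP
    [5,7] S\S   >
      [5,6] "near" : (S\S)/S
      [6,7] "under" : S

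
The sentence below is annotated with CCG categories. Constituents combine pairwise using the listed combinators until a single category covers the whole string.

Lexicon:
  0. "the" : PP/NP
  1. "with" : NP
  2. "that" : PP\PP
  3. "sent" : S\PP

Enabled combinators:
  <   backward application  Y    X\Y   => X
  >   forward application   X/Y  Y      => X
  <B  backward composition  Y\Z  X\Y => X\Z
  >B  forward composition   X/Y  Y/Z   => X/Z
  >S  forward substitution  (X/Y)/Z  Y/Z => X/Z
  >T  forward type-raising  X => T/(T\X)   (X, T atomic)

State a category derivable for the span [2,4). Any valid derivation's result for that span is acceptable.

S\PP

[0,4] S   <
  [0,2] PP   >
    [0,1] "the" : PP/NP
    [1,2] "with" : NP
  [2,4] S\PP   <B
    [2,3] "that" : PP\PP
    [3,4] "sent" : S\PP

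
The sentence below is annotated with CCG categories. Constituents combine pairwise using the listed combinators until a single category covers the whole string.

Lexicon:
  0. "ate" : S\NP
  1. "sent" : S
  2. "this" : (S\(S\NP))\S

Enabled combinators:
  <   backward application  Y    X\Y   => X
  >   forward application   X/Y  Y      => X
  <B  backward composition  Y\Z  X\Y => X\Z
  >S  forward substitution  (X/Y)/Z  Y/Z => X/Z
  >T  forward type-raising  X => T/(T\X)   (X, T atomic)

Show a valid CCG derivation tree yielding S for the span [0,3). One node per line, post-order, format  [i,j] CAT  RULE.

[0,3] S   <
  [0,1] "ate" : S\NP
  [1,3] S\(S\NP)   <
    [1,2] "sent" : S
    [2,3] "this" : (S\(S\NP))\S

[0,1] S\NP  lex  "ate"
[1,2] S  lex  "sent"
[2,3] (S\(S\NP))\S  lex  "this"
[1,3] S\(S\NP)  <  k=2
[0,3] S  <  k=1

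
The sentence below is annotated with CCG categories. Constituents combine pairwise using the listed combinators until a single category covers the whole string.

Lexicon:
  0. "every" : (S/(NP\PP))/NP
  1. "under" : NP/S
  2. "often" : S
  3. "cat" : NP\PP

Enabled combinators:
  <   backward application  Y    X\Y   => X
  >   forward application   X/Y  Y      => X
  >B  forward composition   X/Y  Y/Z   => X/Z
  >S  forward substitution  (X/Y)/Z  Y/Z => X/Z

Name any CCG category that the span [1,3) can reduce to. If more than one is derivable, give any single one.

NP

[0,4] S   >
  [0,3] S/(NP\PP)   >
    [0,1] "every" : (S/(NP\PP))/NP
    [1,3] NP   >
      [1,2] "under" : NP/S
      [2,3] "often" : S
  [3,4] "cat" : NP\PP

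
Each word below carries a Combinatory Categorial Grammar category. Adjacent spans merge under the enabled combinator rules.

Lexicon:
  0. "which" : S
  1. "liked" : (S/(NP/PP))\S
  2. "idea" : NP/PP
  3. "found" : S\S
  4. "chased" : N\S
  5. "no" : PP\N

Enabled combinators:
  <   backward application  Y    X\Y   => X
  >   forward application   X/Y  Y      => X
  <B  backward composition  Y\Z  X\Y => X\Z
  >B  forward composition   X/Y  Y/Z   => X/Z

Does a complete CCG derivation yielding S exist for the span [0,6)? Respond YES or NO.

NO

S (S/(NP/PP))\S NP/PP S\S N\S PP\N
CKY chart[0,6] = {PP}; S ∉ chart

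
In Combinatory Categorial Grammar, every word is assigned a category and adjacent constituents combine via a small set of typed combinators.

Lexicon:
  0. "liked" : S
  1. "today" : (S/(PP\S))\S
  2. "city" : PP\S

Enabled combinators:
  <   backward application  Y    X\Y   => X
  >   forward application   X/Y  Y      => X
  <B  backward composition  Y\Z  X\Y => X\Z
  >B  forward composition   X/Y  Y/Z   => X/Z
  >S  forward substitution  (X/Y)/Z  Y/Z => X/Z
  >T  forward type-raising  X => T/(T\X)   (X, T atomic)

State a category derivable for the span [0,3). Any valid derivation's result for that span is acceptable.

S

[0,3] S   >
  [0,2] S/(PP\S)   <
    [0,1] "liked" : S
    [1,2] "today" : (S/(PP\S))\S
  [2,3] "city" : PP\S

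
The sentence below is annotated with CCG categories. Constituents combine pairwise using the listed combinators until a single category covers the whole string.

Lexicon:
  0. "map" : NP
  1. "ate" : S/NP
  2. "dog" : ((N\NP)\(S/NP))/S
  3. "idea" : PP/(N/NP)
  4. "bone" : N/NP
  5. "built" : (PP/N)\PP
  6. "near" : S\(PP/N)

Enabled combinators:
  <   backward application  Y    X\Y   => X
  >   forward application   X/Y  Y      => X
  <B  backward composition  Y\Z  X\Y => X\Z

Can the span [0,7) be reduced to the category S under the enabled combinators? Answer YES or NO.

NP S/NP ((N\NP)\(S/NP))/S PP/(N/NP) N/NP (PP/N)\PP S\(PP/N)
CKY chart[0,7] = {N}; S ∉ chart

NO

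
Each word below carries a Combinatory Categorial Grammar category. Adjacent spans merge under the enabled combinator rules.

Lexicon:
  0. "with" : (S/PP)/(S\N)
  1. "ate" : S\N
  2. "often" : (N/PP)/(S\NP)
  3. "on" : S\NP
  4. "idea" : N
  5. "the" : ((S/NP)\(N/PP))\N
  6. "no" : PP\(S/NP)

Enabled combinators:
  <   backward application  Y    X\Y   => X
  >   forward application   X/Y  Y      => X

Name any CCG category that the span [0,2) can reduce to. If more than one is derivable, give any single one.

[0,7] S   >
  [0,2] S/PP   >
    [0,1] "with" : (S/PP)/(S\N)
    [1,2] "ate" : S\N
  [2,7] PP   <
    [2,6] S/NP   <
      [2,4] N/PP   >
        [2,3] "often" : (N/PP)/(S\NP)
        [3,4] "on" : S\NP
      [4,6] (S/NP)\(N/PP)   <
        [4,5] "idea" : N
        [5,6] "the" : ((S/NP)\(N/PP))\N
    [6,7] "no" : PP\(S/NP)

S/PP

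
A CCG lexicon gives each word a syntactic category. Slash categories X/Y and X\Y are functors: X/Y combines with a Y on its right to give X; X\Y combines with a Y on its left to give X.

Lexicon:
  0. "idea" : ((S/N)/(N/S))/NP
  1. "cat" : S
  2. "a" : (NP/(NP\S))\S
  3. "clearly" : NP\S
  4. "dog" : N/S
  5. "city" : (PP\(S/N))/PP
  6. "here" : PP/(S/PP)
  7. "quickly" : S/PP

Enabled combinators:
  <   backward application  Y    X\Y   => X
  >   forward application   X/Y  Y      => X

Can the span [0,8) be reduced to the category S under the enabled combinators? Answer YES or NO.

NO

((S/N)/(N/S))/NP S (NP/(NP\S))\S NP\S N/S (PP\(S/N))/PP PP/(S/PP) S/PP
CKY chart[0,8] = {PP}; S ∉ chart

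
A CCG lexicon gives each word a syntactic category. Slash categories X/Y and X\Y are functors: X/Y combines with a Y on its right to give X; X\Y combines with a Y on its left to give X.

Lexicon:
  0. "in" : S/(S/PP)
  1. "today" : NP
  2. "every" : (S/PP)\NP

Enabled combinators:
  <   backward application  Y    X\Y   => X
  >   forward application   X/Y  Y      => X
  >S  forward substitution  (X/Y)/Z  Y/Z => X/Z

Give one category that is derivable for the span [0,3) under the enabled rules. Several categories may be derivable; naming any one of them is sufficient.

S

[0,3] S   >
  [0,1] "in" : S/(S/PP)
  [1,3] S/PP   <
    [1,2] "today" : NP
    [2,3] "every" : (S/PP)\NP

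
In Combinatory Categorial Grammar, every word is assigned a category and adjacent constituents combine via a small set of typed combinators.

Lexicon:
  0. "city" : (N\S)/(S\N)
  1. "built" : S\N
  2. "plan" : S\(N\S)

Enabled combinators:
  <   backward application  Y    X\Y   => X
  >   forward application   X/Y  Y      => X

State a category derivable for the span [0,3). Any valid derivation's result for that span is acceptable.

[0,3] S   <
  [0,2] N\S   >
    [0,1] "city" : (N\S)/(S\N)
    [1,2] "built" : S\N
  [2,3] "plan" : S\(N\S)

S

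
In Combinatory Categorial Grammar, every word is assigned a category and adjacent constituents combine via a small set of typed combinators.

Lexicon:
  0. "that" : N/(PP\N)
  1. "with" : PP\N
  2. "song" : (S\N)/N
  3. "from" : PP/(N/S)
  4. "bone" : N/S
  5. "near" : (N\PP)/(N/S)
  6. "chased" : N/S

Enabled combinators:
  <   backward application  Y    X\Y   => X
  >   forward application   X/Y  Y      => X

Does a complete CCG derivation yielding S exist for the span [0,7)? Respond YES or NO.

[0,7] S   <
  [0,2] N   >
    [0,1] "that" : N/(PP\N)
    [1,2] "with" : PP\N
  [2,7] S\N   >
    [2,3] "song" : (S\N)/N
    [3,7] N   <
      [3,5] PP   >
        [3,4] "from" : PP/(N/S)
        [4,5] "bone" : N/S
      [5,7] N\PP   >
        [5,6] "near" : (N\PP)/(N/S)
        [6,7] "chased" : N/S

YES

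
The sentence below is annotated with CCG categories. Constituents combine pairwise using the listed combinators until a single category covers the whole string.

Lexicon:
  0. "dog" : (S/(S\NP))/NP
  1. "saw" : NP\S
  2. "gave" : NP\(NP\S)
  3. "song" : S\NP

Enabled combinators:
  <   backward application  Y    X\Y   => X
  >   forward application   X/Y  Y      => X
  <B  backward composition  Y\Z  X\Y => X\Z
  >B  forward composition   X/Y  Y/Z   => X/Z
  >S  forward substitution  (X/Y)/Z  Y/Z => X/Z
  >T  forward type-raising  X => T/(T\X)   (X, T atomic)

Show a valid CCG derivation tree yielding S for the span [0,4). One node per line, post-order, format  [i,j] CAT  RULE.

[0,4] S   >
  [0,3] S/(S\NP)   >
    [0,1] "dog" : (S/(S\NP))/NP
    [1,3] NP   <
      [1,2] "saw" : NP\S
      [2,3] "gave" : NP\(NP\S)
  [3,4] "song" : S\NP

[0,1] (S/(S\NP))/NP  lex  "dog"
[1,2] NP\S  lex  "saw"
[2,3] NP\(NP\S)  lex  "gave"
[1,3] NP  <  k=2
[0,3] S/(S\NP)  >  k=1
[3,4] S\NP  lex  "song"
[0,4] S  >  k=3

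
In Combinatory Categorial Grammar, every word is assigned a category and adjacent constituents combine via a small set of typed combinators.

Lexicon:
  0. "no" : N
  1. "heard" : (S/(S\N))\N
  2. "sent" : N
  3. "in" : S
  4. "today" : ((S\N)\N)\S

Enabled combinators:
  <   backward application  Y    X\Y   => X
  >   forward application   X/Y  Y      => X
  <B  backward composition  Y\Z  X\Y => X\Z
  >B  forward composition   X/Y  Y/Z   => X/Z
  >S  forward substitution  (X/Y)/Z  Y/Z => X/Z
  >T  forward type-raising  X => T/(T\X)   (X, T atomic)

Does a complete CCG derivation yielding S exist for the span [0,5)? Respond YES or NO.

YES

[0,5] S   >
  [0,2] S/(S\N)   <
    [0,1] "no" : N
    [1,2] "heard" : (S/(S\N))\N
  [2,5] S\N   <
    [2,3] "sent" : N
    [3,5] (S\N)\N   <
      [3,4] "in" : S
      [4,5] "today" : ((S\N)\N)\S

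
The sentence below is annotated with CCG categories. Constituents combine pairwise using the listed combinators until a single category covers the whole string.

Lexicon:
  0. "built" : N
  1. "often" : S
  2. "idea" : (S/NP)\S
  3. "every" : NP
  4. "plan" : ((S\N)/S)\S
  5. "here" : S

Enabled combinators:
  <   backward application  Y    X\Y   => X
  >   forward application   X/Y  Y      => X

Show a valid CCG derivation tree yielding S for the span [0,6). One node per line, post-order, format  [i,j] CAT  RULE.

[0,1] N  lex  "built"
[1,2] S  lex  "often"
[2,3] (S/NP)\S  lex  "idea"
[1,3] S/NP  <  k=2
[3,4] NP  lex  "every"
[1,4] S  >  k=3
[4,5] ((S\N)/S)\S  lex  "plan"
[1,5] (S\N)/S  <  k=4
[5,6] S  lex  "here"
[1,6] S\N  >  k=5
[0,6] S  <  k=1

[0,6] S   <
  [0,1] "built" : N
  [1,6] S\N   >
    [1,5] (S\N)/S   <
      [1,4] S   >
        [1,3] S/NP   <
          [1,2] "often" : S
          [2,3] "idea" : (S/NP)\S
        [3,4] "every" : NP
      [4,5] "plan" : ((S\N)/S)\S
    [5,6] "here" : S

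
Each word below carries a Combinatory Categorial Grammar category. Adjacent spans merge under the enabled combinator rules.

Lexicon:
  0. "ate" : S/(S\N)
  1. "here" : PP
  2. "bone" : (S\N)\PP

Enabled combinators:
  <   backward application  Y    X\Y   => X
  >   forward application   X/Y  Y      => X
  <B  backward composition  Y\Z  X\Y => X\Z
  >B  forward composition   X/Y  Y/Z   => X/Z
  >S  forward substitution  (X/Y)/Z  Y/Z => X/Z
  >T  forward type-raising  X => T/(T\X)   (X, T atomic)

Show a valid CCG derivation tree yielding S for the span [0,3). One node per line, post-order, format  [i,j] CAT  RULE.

[0,1] S/(S\N)  lex  "ate"
[1,2] PP  lex  "here"
[2,3] (S\N)\PP  lex  "bone"
[1,3] S\N  <  k=2
[0,3] S  >  k=1

[0,3] S   >
  [0,1] "ate" : S/(S\N)
  [1,3] S\N   <
    [1,2] "here" : PP
    [2,3] "bone" : (S\N)\PP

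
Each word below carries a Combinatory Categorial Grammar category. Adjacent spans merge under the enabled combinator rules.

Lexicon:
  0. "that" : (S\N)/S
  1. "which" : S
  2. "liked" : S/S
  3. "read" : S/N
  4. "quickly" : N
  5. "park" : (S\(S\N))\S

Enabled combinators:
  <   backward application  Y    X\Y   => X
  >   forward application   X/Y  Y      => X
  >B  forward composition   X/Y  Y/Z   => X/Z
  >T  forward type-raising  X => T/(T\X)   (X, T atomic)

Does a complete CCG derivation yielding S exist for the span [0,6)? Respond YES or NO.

[0,6] S   <
  [0,2] S\N   >
    [0,1] "that" : (S\N)/S
    [1,2] "which" : S
  [2,6] S\(S\N)   <
    [2,5] S   >
      [2,4] S/N   >B
        [2,3] "liked" : S/S
        [3,4] "read" : S/N
      [4,5] "quickly" : N
    [5,6] "park" : (S\(S\N))\S

YES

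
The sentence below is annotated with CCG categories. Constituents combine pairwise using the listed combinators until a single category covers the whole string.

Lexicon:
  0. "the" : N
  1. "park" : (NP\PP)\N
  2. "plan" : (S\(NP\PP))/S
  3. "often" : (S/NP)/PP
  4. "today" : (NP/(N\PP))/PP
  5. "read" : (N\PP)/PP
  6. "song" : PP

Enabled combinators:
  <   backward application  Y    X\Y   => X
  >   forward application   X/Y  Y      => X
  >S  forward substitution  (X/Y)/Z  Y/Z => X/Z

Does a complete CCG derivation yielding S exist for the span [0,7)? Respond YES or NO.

YES

[0,7] S   <
  [0,2] NP\PP   <
    [0,1] "the" : N
    [1,2] "park" : (NP\PP)\N
  [2,7] S\(NP\PP)   >
    [2,3] "plan" : (S\(NP\PP))/S
    [3,7] S   >
      [3,6] S/PP   >S
        [3,4] "often" : (S/NP)/PP
        [4,6] NP/PP   >S
          [4,5] "today" : (NP/(N\PP))/PP
          [5,6] "read" : (N\PP)/PP
      [6,7] "song" : PP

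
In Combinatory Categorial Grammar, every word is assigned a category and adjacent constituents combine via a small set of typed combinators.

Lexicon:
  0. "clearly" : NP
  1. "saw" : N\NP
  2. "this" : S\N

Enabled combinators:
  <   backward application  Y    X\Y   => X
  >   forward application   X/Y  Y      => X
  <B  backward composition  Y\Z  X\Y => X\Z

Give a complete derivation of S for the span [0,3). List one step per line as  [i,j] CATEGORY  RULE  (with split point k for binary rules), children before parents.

[0,1] NP  lex  "clearly"
[1,2] N\NP  lex  "saw"
[2,3] S\N  lex  "this"
[1,3] S\NP  <B  k=2
[0,3] S  <  k=1

[0,3] S   <
  [0,1] "clearly" : NP
  [1,3] S\NP   <B
    [1,2] "saw" : N\NP
    [2,3] "this" : S\N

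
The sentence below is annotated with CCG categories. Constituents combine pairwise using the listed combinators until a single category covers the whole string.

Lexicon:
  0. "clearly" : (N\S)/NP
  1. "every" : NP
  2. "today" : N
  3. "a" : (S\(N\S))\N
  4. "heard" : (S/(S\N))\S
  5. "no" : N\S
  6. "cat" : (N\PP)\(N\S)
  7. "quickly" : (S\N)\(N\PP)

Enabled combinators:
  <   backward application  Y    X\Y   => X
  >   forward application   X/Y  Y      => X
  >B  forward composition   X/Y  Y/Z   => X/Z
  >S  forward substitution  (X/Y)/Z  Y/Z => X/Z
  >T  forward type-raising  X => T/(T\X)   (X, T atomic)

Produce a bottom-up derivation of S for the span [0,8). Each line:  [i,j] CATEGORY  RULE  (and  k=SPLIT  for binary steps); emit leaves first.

[0,8] S   >
  [0,5] S/(S\N)   <
    [0,4] S   <
      [0,2] N\S   >
        [0,1] "clearly" : (N\S)/NP
        [1,2] "every" : NP
      [2,4] S\(N\S)   <
        [2,3] "today" : N
        [3,4] "a" : (S\(N\S))\N
    [4,5] "heard" : (S/(S\N))\S
  [5,8] S\N   <
    [5,7] N\PP   <
      [5,6] "no" : N\S
      [6,7] "cat" : (N\PP)\(N\S)
    [7,8] "quickly" : (S\N)\(N\PP)

[0,1] (N\S)/NP  lex  "clearly"
[1,2] NP  lex  "every"
[0,2] N\S  >  k=1
[2,3] N  lex  "today"
[3,4] (S\(N\S))\N  lex  "a"
[2,4] S\(N\S)  <  k=3
[0,4] S  <  k=2
[4,5] (S/(S\N))\S  lex  "heard"
[0,5] S/(S\N)  <  k=4
[5,6] N\S  lex  "no"
[6,7] (N\PP)\(N\S)  lex  "cat"
[5,7] N\PP  <  k=6
[7,8] (S\N)\(N\PP)  lex  "quickly"
[5,8] S\N  <  k=7
[0,8] S  >  k=5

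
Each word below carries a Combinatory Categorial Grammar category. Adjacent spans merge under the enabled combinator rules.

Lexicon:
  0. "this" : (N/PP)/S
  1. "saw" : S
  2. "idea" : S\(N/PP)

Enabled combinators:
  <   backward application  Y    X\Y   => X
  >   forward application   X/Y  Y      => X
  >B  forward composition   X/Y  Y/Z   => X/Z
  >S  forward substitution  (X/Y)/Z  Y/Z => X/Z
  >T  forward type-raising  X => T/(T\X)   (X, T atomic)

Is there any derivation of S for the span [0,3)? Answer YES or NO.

YES

[0,3] S   <
  [0,2] N/PP   >
    [0,1] "this" : (N/PP)/S
    [1,2] "saw" : S
  [2,3] "idea" : S\(N/PP)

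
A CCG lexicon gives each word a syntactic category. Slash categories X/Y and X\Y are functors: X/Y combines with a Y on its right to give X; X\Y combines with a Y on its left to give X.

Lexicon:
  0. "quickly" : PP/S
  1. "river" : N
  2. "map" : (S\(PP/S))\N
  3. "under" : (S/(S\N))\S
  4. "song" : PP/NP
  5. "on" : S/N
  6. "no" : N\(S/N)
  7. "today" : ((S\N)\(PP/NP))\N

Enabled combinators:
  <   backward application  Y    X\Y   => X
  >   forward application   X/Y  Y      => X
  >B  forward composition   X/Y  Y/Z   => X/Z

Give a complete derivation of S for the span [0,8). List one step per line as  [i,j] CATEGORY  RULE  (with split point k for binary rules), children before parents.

[0,1] PP/S  lex  "quickly"
[1,2] N  lex  "river"
[2,3] (S\(PP/S))\N  lex  "map"
[1,3] S\(PP/S)  <  k=2
[0,3] S  <  k=1
[3,4] (S/(S\N))\S  lex  "under"
[0,4] S/(S\N)  <  k=3
[4,5] PP/NP  lex  "song"
[5,6] S/N  lex  "on"
[6,7] N\(S/N)  lex  "no"
[5,7] N  <  k=6
[7,8] ((S\N)\(PP/NP))\N  lex  "today"
[5,8] (S\N)\(PP/NP)  <  k=7
[4,8] S\N  <  k=5
[0,8] S  >  k=4

[0,8] S   >
  [0,4] S/(S\N)   <
    [0,3] S   <
      [0,1] "quickly" : PP/S
      [1,3] S\(PP/S)   <
        [1,2] "river" : N
        [2,3] "map" : (S\(PP/S))\N
    [3,4] "under" : (S/(S\N))\S
  [4,8] S\N   <
    [4,5] "song" : PP/NP
    [5,8] (S\N)\(PP/NP)   <
      [5,7] N   <
        [5,6] "on" : S/N
        [6,7] "no" : N\(S/N)
      [7,8] "today" : ((S\N)\(PP/NP))\N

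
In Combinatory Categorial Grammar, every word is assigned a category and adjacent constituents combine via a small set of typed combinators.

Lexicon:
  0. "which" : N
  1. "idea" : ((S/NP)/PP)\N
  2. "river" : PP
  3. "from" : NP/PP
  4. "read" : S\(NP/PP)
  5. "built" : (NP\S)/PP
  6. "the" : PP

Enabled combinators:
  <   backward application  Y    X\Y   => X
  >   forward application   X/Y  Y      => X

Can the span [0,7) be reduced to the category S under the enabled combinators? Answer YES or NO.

YES

[0,7] S   >
  [0,3] S/NP   >
    [0,2] (S/NP)/PP   <
      [0,1] "which" : N
      [1,2] "idea" : ((S/NP)/PP)\N
    [2,3] "river" : PP
  [3,7] NP   <
    [3,5] S   <
      [3,4] "from" : NP/PP
      [4,5] "read" : S\(NP/PP)
    [5,7] NP\S   >
      [5,6] "built" : (NP\S)/PP
      [6,7] "the" : PP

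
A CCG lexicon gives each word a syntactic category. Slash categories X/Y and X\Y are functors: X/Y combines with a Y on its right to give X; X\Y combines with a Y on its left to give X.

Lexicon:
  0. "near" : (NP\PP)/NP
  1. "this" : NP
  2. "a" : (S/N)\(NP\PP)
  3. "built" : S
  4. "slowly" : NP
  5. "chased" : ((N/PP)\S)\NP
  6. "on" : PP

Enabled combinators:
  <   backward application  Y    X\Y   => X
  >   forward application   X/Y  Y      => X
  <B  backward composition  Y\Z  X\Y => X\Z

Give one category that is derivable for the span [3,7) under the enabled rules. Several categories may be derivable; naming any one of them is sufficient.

N

[0,7] S   >
  [0,3] S/N   <
    [0,2] NP\PP   >
      [0,1] "near" : (NP\PP)/NP
      [1,2] "this" : NP
    [2,3] "a" : (S/N)\(NP\PP)
  [3,7] N   >
    [3,6] N/PP   <
      [3,4] "built" : S
      [4,6] (N/PP)\S   <
        [4,5] "slowly" : NP
        [5,6] "chased" : ((N/PP)\S)\NP
    [6,7] "on" : PP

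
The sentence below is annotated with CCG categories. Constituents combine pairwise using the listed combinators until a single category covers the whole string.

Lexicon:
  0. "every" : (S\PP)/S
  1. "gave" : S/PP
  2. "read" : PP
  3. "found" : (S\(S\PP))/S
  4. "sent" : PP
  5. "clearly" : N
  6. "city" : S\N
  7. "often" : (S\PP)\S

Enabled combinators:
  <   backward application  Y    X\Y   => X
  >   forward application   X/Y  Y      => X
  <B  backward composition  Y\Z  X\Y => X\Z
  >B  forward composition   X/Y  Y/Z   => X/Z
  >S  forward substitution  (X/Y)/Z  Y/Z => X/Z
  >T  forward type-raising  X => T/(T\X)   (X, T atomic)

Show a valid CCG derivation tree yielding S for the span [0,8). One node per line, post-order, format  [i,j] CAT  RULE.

[0,8] S   <
  [0,3] S\PP   >
    [0,1] "every" : (S\PP)/S
    [1,3] S   >
      [1,2] "gave" : S/PP
      [2,3] "read" : PP
  [3,8] S\(S\PP)   >
    [3,4] "found" : (S\(S\PP))/S
    [4,8] S   >
      [4,5] S/(S\PP)   >T
        [4,5] "sent" : PP
      [5,8] S\PP   <
        [5,7] S   >
          [5,6] S/(S\N)   >T
            [5,6] "clearly" : N
          [6,7] "city" : S\N
        [7,8] "often" : (S\PP)\S

[0,1] (S\PP)/S  lex  "every"
[1,2] S/PP  lex  "gave"
[2,3] PP  lex  "read"
[1,3] S  >  k=2
[0,3] S\PP  >  k=1
[3,4] (S\(S\PP))/S  lex  "found"
[4,5] PP  lex  "sent"
[4,5] S/(S\PP)  >T
[5,6] N  lex  "clearly"
[5,6] S/(S\N)  >T
[6,7] S\N  lex  "city"
[5,7] S  >  k=6
[7,8] (S\PP)\S  lex  "often"
[5,8] S\PP  <  k=7
[4,8] S  >  k=5
[3,8] S\(S\PP)  >  k=4
[0,8] S  <  k=3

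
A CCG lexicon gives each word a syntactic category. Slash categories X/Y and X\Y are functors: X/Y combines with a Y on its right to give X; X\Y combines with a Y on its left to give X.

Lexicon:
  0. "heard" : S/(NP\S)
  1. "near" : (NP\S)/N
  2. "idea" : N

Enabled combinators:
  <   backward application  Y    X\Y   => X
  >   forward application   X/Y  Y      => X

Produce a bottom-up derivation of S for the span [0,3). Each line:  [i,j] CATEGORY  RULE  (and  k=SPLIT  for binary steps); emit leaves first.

[0,3] S   >
  [0,1] "heard" : S/(NP\S)
  [1,3] NP\S   >
    [1,2] "near" : (NP\S)/N
    [2,3] "idea" : N

[0,1] S/(NP\S)  lex  "heard"
[1,2] (NP\S)/N  lex  "near"
[2,3] N  lex  "idea"
[1,3] NP\S  >  k=2
[0,3] S  >  k=1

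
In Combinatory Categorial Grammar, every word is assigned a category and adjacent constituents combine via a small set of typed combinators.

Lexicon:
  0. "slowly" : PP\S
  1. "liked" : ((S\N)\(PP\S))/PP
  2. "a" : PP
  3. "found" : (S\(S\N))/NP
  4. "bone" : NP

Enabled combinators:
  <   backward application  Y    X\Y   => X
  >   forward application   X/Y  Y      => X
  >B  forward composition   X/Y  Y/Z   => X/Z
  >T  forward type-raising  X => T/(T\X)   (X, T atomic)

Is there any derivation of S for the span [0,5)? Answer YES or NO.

YES

[0,5] S   <
  [0,3] S\N   <
    [0,1] "slowly" : PP\S
    [1,3] (S\N)\(PP\S)   >
      [1,2] "liked" : ((S\N)\(PP\S))/PP
      [2,3] "a" : PP
  [3,5] S\(S\N)   >
    [3,4] "found" : (S\(S\N))/NP
    [4,5] "bone" : NP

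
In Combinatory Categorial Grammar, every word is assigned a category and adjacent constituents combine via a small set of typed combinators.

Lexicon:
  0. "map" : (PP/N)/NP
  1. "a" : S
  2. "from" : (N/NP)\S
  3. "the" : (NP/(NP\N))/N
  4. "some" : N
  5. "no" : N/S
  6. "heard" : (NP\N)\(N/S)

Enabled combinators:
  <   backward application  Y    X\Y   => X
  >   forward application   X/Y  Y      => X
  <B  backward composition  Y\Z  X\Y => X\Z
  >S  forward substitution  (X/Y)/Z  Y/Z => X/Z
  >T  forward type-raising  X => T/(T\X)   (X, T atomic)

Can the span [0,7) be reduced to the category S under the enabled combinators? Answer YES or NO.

(PP/N)/NP S (N/NP)\S (NP/(NP\N))/N N N/S (NP\N)\(N/S)
CKY chart[0,7] = {N/(N\PP), NP/(NP\PP), PP, PP/(PP\PP), S/(S\PP)}; S ∉ chart

NO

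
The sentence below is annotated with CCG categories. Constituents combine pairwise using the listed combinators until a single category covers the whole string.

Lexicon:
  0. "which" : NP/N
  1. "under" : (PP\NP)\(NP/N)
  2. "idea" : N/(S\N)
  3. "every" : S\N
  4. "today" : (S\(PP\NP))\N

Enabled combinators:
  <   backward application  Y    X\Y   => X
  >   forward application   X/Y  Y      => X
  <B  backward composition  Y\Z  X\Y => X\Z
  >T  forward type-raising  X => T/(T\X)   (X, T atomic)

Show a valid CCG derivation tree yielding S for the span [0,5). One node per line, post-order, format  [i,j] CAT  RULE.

[0,5] S   <
  [0,2] PP\NP   <
    [0,1] "which" : NP/N
    [1,2] "under" : (PP\NP)\(NP/N)
  [2,5] S\(PP\NP)   <
    [2,4] N   >
      [2,3] "idea" : N/(S\N)
      [3,4] "every" : S\N
    [4,5] "today" : (S\(PP\NP))\N

[0,1] NP/N  lex  "which"
[1,2] (PP\NP)\(NP/N)  lex  "under"
[0,2] PP\NP  <  k=1
[2,3] N/(S\N)  lex  "idea"
[3,4] S\N  lex  "every"
[2,4] N  >  k=3
[4,5] (S\(PP\NP))\N  lex  "today"
[2,5] S\(PP\NP)  <  k=4
[0,5] S  <  k=2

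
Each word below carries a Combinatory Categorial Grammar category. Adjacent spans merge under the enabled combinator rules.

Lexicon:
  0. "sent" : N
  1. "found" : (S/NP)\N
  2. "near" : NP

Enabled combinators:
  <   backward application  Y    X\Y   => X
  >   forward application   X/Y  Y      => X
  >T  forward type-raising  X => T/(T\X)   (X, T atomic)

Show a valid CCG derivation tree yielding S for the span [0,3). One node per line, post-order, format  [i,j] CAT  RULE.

[0,3] S   >
  [0,2] S/NP   <
    [0,1] "sent" : N
    [1,2] "found" : (S/NP)\N
  [2,3] "near" : NP

[0,1] N  lex  "sent"
[1,2] (S/NP)\N  lex  "found"
[0,2] S/NP  <  k=1
[2,3] NP  lex  "near"
[0,3] S  >  k=2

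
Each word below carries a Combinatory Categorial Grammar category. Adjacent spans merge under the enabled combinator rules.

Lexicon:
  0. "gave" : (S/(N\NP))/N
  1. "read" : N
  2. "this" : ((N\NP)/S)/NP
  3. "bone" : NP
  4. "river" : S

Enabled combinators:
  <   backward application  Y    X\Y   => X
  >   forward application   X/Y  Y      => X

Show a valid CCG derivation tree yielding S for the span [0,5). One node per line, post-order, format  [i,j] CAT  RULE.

[0,1] (S/(N\NP))/N  lex  "gave"
[1,2] N  lex  "read"
[0,2] S/(N\NP)  >  k=1
[2,3] ((N\NP)/S)/NP  lex  "this"
[3,4] NP  lex  "bone"
[2,4] (N\NP)/S  >  k=3
[4,5] S  lex  "river"
[2,5] N\NP  >  k=4
[0,5] S  >  k=2

[0,5] S   >
  [0,2] S/(N\NP)   >
    [0,1] "gave" : (S/(N\NP))/N
    [1,2] "read" : N
  [2,5] N\NP   >
    [2,4] (N\NP)/S   >
      [2,3] "this" : ((N\NP)/S)/NP
      [3,4] "bone" : NP
    [4,5] "river" : S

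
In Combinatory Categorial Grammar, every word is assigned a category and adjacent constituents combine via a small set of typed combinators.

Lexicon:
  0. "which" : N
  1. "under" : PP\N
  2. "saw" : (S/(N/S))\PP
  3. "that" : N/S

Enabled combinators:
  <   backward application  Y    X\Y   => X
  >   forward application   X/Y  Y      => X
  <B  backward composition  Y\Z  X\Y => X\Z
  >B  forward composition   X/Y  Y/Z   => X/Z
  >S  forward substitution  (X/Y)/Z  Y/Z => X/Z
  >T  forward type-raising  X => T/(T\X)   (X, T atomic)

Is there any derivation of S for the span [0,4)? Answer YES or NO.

YES

[0,4] S   >
  [0,3] S/(N/S)   <
    [0,2] PP   >
      [0,1] PP/(PP\N)   >T
        [0,1] "which" : N
      [1,2] "under" : PP\N
    [2,3] "saw" : (S/(N/S))\PP
  [3,4] "that" : N/S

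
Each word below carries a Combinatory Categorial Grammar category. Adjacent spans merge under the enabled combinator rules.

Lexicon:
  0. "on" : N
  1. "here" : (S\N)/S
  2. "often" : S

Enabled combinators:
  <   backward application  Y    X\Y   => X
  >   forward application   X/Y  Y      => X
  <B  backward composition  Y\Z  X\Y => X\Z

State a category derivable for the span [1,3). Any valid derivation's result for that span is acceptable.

[0,3] S   <
  [0,1] "on" : N
  [1,3] S\N   >
    [1,2] "here" : (S\N)/S
    [2,3] "often" : S

S\N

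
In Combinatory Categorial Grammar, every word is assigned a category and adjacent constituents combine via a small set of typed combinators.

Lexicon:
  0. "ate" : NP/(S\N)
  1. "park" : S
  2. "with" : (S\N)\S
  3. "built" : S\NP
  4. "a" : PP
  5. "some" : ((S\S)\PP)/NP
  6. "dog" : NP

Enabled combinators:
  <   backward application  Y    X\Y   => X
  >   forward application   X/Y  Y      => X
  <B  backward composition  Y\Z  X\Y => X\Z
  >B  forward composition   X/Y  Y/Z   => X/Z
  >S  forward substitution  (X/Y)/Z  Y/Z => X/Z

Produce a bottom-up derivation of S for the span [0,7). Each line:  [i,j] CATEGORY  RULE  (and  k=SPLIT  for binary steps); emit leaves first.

[0,1] NP/(S\N)  lex  "ate"
[1,2] S  lex  "park"
[2,3] (S\N)\S  lex  "with"
[1,3] S\N  <  k=2
[0,3] NP  >  k=1
[3,4] S\NP  lex  "built"
[4,5] PP  lex  "a"
[5,6] ((S\S)\PP)/NP  lex  "some"
[6,7] NP  lex  "dog"
[5,7] (S\S)\PP  >  k=6
[4,7] S\S  <  k=5
[3,7] S\NP  <B  k=4
[0,7] S  <  k=3

[0,7] S   <
  [0,3] NP   >
    [0,1] "ate" : NP/(S\N)
    [1,3] S\N   <
      [1,2] "park" : S
      [2,3] "with" : (S\N)\S
  [3,7] S\NP   <B
    [3,4] "built" : S\NP
    [4,7] S\S   <
      [4,5] "a" : PP
      [5,7] (S\S)\PP   >
        [5,6] "some" : ((S\S)\PP)/NP
        [6,7] "dog" : NP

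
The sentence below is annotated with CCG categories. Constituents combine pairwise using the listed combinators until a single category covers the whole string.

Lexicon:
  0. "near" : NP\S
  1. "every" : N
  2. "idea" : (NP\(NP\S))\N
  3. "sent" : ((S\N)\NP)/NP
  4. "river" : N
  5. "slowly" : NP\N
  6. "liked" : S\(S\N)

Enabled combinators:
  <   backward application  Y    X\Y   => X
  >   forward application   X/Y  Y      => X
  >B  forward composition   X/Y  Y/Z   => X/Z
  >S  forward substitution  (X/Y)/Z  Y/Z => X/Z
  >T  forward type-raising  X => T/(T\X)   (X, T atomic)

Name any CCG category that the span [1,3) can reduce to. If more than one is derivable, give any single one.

[0,7] S   <
  [0,6] S\N   <
    [0,3] NP   <
      [0,1] "near" : NP\S
      [1,3] NP\(NP\S)   <
        [1,2] "every" : N
        [2,3] "idea" : (NP\(NP\S))\N
    [3,6] (S\N)\NP   >
      [3,4] "sent" : ((S\N)\NP)/NP
      [4,6] NP   <
        [4,5] "river" : N
        [5,6] "slowly" : NP\N
  [6,7] "liked" : S\(S\N)

NP\(NP\S)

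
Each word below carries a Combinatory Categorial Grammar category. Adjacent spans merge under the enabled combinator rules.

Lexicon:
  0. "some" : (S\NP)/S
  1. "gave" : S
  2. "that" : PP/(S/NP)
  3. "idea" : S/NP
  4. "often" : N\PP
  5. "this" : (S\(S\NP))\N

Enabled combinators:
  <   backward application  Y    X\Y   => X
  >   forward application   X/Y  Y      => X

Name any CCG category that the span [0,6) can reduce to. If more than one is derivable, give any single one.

S

[0,6] S   <
  [0,2] S\NP   >
    [0,1] "some" : (S\NP)/S
    [1,2] "gave" : S
  [2,6] S\(S\NP)   <
    [2,5] N   <
      [2,4] PP   >
        [2,3] "that" : PP/(S/NP)
        [3,4] "idea" : S/NP
      [4,5] "often" : N\PP
    [5,6] "this" : (S\(S\NP))\N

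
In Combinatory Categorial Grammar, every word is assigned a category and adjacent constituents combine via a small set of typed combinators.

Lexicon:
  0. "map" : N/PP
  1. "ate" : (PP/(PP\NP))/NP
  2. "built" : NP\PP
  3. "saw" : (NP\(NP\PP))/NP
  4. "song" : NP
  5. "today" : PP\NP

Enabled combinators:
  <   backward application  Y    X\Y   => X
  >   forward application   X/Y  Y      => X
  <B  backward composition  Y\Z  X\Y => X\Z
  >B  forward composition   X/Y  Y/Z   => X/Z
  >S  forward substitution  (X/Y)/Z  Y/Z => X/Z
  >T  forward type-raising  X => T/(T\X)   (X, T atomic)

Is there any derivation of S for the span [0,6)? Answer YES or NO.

NO

N/PP (PP/(PP\NP))/NP NP\PP (NP\(NP\PP))/NP NP PP\NP
CKY chart[0,6] = {N, N/(N\N), N/(PP\PP), NP/(NP\N), PP/(PP\N), S/(S\N)}; S ∉ chart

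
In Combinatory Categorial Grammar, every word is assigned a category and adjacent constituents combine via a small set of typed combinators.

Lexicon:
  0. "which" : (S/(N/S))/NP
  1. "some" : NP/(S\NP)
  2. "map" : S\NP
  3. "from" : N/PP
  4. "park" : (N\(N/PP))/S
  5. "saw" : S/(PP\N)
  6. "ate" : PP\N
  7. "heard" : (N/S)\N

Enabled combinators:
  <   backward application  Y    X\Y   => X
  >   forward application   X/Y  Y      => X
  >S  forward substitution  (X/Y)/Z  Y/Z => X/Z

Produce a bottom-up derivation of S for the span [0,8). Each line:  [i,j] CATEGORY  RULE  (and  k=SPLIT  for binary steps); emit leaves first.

[0,8] S   >
  [0,3] S/(N/S)   >
    [0,1] "which" : (S/(N/S))/NP
    [1,3] NP   >
      [1,2] "some" : NP/(S\NP)
      [2,3] "map" : S\NP
  [3,8] N/S   <
    [3,7] N   <
      [3,4] "from" : N/PP
      [4,7] N\(N/PP)   >
        [4,5] "park" : (N\(N/PP))/S
        [5,7] S   >
          [5,6] "saw" : S/(PP\N)
          [6,7] "ate" : PP\N
    [7,8] "heard" : (N/S)\N

[0,1] (S/(N/S))/NP  lex  "which"
[1,2] NP/(S\NP)  lex  "some"
[2,3] S\NP  lex  "map"
[1,3] NP  >  k=2
[0,3] S/(N/S)  >  k=1
[3,4] N/PP  lex  "from"
[4,5] (N\(N/PP))/S  lex  "park"
[5,6] S/(PP\N)  lex  "saw"
[6,7] PP\N  lex  "ate"
[5,7] S  >  k=6
[4,7] N\(N/PP)  >  k=5
[3,7] N  <  k=4
[7,8] (N/S)\N  lex  "heard"
[3,8] N/S  <  k=7
[0,8] S  >  k=3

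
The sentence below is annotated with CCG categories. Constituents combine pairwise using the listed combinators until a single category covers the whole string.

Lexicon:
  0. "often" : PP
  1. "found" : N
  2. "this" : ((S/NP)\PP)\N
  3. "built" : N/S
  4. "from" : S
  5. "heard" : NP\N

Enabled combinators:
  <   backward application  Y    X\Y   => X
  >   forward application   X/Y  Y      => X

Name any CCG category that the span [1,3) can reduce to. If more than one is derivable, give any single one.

[0,6] S   >
  [0,3] S/NP   <
    [0,1] "often" : PP
    [1,3] (S/NP)\PP   <
      [1,2] "found" : N
      [2,3] "this" : ((S/NP)\PP)\N
  [3,6] NP   <
    [3,5] N   >
      [3,4] "built" : N/S
      [4,5] "from" : S
    [5,6] "heard" : NP\N

(S/NP)\PP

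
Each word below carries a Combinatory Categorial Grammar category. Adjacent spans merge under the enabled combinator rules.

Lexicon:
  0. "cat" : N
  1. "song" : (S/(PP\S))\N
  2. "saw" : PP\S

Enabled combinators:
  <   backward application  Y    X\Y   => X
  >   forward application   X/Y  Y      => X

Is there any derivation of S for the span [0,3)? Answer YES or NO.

[0,3] S   >
  [0,2] S/(PP\S)   <
    [0,1] "cat" : N
    [1,2] "song" : (S/(PP\S))\N
  [2,3] "saw" : PP\S

YES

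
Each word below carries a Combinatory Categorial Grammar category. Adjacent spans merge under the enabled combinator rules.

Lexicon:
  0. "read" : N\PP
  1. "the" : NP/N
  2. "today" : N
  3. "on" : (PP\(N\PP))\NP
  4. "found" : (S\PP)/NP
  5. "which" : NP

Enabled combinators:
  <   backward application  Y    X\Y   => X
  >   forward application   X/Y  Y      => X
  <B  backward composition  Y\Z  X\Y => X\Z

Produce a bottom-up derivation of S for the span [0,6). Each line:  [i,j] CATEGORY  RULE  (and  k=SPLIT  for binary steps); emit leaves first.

[0,1] N\PP  lex  "read"
[1,2] NP/N  lex  "the"
[2,3] N  lex  "today"
[1,3] NP  >  k=2
[3,4] (PP\(N\PP))\NP  lex  "on"
[1,4] PP\(N\PP)  <  k=3
[0,4] PP  <  k=1
[4,5] (S\PP)/NP  lex  "found"
[5,6] NP  lex  "which"
[4,6] S\PP  >  k=5
[0,6] S  <  k=4

[0,6] S   <
  [0,4] PP   <
    [0,1] "read" : N\PP
    [1,4] PP\(N\PP)   <
      [1,3] NP   >
        [1,2] "the" : NP/N
        [2,3] "today" : N
      [3,4] "on" : (PP\(N\PP))\NP
  [4,6] S\PP   >
    [4,5] "found" : (S\PP)/NP
    [5,6] "which" : NP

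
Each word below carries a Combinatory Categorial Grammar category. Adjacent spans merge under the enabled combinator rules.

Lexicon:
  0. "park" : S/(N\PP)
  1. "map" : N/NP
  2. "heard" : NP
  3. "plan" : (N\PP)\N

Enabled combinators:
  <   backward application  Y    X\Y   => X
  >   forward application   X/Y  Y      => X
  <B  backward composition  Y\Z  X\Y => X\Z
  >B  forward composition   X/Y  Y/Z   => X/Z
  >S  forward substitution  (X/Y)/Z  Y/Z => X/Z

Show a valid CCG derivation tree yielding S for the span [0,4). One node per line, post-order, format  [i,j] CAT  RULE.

[0,1] S/(N\PP)  lex  "park"
[1,2] N/NP  lex  "map"
[2,3] NP  lex  "heard"
[1,3] N  >  k=2
[3,4] (N\PP)\N  lex  "plan"
[1,4] N\PP  <  k=3
[0,4] S  >  k=1

[0,4] S   >
  [0,1] "park" : S/(N\PP)
  [1,4] N\PP   <
    [1,3] N   >
      [1,2] "map" : N/NP
      [2,3] "heard" : NP
    [3,4] "plan" : (N\PP)\N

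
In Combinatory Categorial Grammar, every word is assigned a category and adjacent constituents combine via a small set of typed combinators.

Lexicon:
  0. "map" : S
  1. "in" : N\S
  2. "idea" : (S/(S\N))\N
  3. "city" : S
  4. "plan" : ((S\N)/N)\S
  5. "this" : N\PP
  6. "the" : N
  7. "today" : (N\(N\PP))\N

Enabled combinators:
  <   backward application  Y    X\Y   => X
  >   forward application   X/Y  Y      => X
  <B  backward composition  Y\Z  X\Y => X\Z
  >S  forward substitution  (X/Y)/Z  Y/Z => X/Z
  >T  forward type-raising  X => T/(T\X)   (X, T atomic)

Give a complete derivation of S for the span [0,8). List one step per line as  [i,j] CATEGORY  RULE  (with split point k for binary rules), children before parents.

[0,1] S  lex  "map"
[1,2] N\S  lex  "in"
[0,2] N  <  k=1
[2,3] (S/(S\N))\N  lex  "idea"
[0,3] S/(S\N)  <  k=2
[3,4] S  lex  "city"
[4,5] ((S\N)/N)\S  lex  "plan"
[3,5] (S\N)/N  <  k=4
[5,6] N\PP  lex  "this"
[6,7] N  lex  "the"
[7,8] (N\(N\PP))\N  lex  "today"
[6,8] N\(N\PP)  <  k=7
[5,8] N  <  k=6
[3,8] S\N  >  k=5
[0,8] S  >  k=3

[0,8] S   >
  [0,3] S/(S\N)   <
    [0,2] N   <
      [0,1] "map" : S
      [1,2] "in" : N\S
    [2,3] "idea" : (S/(S\N))\N
  [3,8] S\N   >
    [3,5] (S\N)/N   <
      [3,4] "city" : S
      [4,5] "plan" : ((S\N)/N)\S
    [5,8] N   <
      [5,6] "this" : N\PP
      [6,8] N\(N\PP)   <
        [6,7] "the" : N
        [7,8] "today" : (N\(N\PP))\N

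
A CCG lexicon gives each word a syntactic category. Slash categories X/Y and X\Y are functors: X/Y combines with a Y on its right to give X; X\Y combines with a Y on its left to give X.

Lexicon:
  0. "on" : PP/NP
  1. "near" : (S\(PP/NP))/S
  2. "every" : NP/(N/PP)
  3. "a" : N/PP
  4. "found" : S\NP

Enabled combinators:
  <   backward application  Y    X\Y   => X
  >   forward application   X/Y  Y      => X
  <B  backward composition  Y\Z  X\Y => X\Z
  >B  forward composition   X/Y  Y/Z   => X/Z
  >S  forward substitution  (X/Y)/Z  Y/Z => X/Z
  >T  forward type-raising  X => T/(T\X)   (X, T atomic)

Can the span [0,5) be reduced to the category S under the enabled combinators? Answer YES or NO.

[0,5] S   <
  [0,1] "on" : PP/NP
  [1,5] S\(PP/NP)   >
    [1,2] "near" : (S\(PP/NP))/S
    [2,5] S   <
      [2,4] NP   >
        [2,3] "every" : NP/(N/PP)
        [3,4] "a" : N/PP
      [4,5] "found" : S\NP

YES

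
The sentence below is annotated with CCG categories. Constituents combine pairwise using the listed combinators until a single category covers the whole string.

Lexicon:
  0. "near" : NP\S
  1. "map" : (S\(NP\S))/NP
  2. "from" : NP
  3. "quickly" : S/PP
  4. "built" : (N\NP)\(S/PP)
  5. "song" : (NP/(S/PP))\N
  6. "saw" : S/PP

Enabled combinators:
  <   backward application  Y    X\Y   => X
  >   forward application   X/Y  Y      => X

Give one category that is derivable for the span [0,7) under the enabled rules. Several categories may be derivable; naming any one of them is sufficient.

[0,7] S   <
  [0,1] "near" : NP\S
  [1,7] S\(NP\S)   >
    [1,2] "map" : (S\(NP\S))/NP
    [2,7] NP   >
      [2,6] NP/(S/PP)   <
        [2,5] N   <
          [2,3] "from" : NP
          [3,5] N\NP   <
            [3,4] "quickly" : S/PP
            [4,5] "built" : (N\NP)\(S/PP)
        [5,6] "song" : (NP/(S/PP))\N
      [6,7] "saw" : S/PP

S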